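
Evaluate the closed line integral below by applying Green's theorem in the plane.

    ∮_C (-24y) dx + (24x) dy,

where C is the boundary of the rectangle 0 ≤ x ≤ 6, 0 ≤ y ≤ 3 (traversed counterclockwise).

Green's theorem converts the closed line integral into a double integral over the enclosed region D:

    ∮_C P dx + Q dy = ∬_D (∂Q/∂x - ∂P/∂y) dA.

Here P = -24y, Q = 24x, so

    ∂Q/∂x = 24,    ∂P/∂y = -24,
    ∂Q/∂x - ∂P/∂y = 48.

D is the region 0 ≤ x ≤ 6, 0 ≤ y ≤ 3. Evaluating the double integral:

    ∬_D (48) dA = ∫_0^{6} ∫_0^{3} (48) dy dx.

Inner (y from 0 to 3): 144.
Outer (x from 0 to 6): 864.

Therefore ∮_C P dx + Q dy = 864.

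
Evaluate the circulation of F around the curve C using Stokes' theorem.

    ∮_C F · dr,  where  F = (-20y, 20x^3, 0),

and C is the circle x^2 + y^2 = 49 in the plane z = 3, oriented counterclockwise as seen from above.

Let S be the flat disk x^2 + y^2 ≤ 49 in the plane z = 3, with upward unit normal n̂ = ẑ. By Stokes' theorem,

    ∮_C F · dr = ∬_S (∇ × F) · n̂ dS = ∬_D (curl F)_z dA,

where D is the disk x^2 + y^2 ≤ 49.

Compute the curl of F = (-20y, 20x^3, 0):
    (∇ × F)_x = ∂F_z/∂y - ∂F_y/∂z = 0,
    (∇ × F)_y = ∂F_x/∂z - ∂F_z/∂x = 0,
    (∇ × F)_z = ∂F_y/∂x - ∂F_x/∂y = 60x^2 + 20.

On z = 3, (curl F)_z = 60x^2 + 20.

Convert to polar (x = r cos θ, y = r sin θ, dA = r dr dθ); the integrand becomes 60r^2cos(θ)^2 + 20, so

    ∬_D (curl F)_z dA = ∫_0^{2π} ∫_0^{7} (60r^2cos(θ)^2 + 20) · r dr dθ.

Inner (r from 0 to 7): 36015cos(θ)^2 + 490.
Outer (θ from 0 to 2π): 36995π.

Therefore ∮_C F · dr = 36995π.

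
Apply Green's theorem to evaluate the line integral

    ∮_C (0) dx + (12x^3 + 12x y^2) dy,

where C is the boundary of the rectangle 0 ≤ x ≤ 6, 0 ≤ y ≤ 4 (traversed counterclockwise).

Green's theorem converts the closed line integral into a double integral over the enclosed region D:

    ∮_C P dx + Q dy = ∬_D (∂Q/∂x - ∂P/∂y) dA.

Here P = 0, Q = 12x^3 + 12x y^2, so

    ∂Q/∂x = 36x^2 + 12y^2,    ∂P/∂y = 0,
    ∂Q/∂x - ∂P/∂y = 36x^2 + 12y^2.

D is the region 0 ≤ x ≤ 6, 0 ≤ y ≤ 4. Evaluating the double integral:

    ∬_D (36x^2 + 12y^2) dA = ∫_0^{6} ∫_0^{4} (36x^2 + 12y^2) dy dx.

Inner (y from 0 to 4): 144x^2 + 256.
Outer (x from 0 to 6): 11904.

Therefore ∮_C P dx + Q dy = 11904.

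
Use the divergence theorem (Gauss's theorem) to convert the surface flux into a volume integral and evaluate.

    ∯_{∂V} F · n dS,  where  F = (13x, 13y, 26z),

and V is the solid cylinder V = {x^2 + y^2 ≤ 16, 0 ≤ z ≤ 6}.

By the divergence theorem,

    ∯_{∂V} F · n dS = ∭_V (∇ · F) dV.

Compute the divergence:
    ∇ · F = ∂F_x/∂x + ∂F_y/∂y + ∂F_z/∂z = 13 + 13 + 26 = 52.

In cylindrical coordinates, x = r cos(θ), y = r sin(θ), z = z, dV = r dr dθ dz, with 0 ≤ r ≤ 4, 0 ≤ θ ≤ 2π, 0 ≤ z ≤ 6.

The integrand, after substitution and multiplying by the volume element, becomes (52) · r, so

    ∭_V (∇·F) dV = ∫_0^{2π} ∫_0^{4} ∫_0^{6} (52) · r dz dr dθ.

Inner (z from 0 to 6): 312r.
Middle (r from 0 to 4): 2496.
Outer (θ from 0 to 2π): 4992π.

Therefore ∯_{∂V} F · n dS = 4992π.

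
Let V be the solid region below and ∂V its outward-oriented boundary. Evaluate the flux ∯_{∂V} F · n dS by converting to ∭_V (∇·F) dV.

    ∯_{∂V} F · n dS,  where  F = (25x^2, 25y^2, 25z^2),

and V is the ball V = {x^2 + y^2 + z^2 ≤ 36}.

By the divergence theorem,

    ∯_{∂V} F · n dS = ∭_V (∇ · F) dV.

Compute the divergence:
    ∇ · F = ∂F_x/∂x + ∂F_y/∂y + ∂F_z/∂z = 50x + 50y + 50z.

In spherical coordinates, x = ρ sin(φ) cos(θ), y = ρ sin(φ) sin(θ), z = ρ cos(φ), dV = ρ^2 sin(φ) dρ dφ dθ, with 0 ≤ ρ ≤ 6, 0 ≤ φ ≤ π, 0 ≤ θ ≤ 2π.

The integrand, after substitution and multiplying by the volume element, becomes (50ρ (sqrt(2)sin(φ)sin(θ + π/4) + cos(φ))) · ρ^2 sin(φ), so

    ∭_V (∇·F) dV = ∫_0^{2π} ∫_0^{π} ∫_0^{6} (50ρ (sqrt(2)sin(φ)sin(θ + π/4) + cos(φ))) · ρ^2 sin(φ) dρ dφ dθ.

Inner (ρ from 0 to 6): 16200(sqrt(2)sin(φ)sin(θ + π/4) + cos(φ))sin(φ).
Middle (φ from 0 to π): 8100sqrt(2)π sin(θ + π/4).
Outer (θ from 0 to 2π): 0.

Therefore ∯_{∂V} F · n dS = 0.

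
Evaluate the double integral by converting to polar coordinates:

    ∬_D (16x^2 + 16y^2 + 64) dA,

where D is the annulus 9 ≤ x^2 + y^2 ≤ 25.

The region D is 3 ≤ r ≤ 5, 0 ≤ θ ≤ 2π in polar coordinates, where x = r cos(θ), y = r sin(θ), and dA = r dr dθ.

Under the substitution, the integrand becomes 16r^2 + 64, so

    ∬_D (16x^2 + 16y^2 + 64) dA = ∫_{0}^{2π} ∫_{3}^{5} (16r^2 + 64) · r dr dθ.

Inner integral (in r): ∫_{3}^{5} (16r^2 + 64) · r dr = 2688.

Outer integral (in θ): ∫_{0}^{2π} (2688) dθ = 5376π.

Therefore ∬_D (16x^2 + 16y^2 + 64) dA = 5376π.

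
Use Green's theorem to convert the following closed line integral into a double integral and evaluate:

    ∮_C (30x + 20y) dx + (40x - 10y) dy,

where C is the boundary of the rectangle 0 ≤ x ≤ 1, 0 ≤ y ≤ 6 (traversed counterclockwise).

Green's theorem converts the closed line integral into a double integral over the enclosed region D:

    ∮_C P dx + Q dy = ∬_D (∂Q/∂x - ∂P/∂y) dA.

Here P = 30x + 20y, Q = 40x - 10y, so

    ∂Q/∂x = 40,    ∂P/∂y = 20,
    ∂Q/∂x - ∂P/∂y = 20.

D is the region 0 ≤ x ≤ 1, 0 ≤ y ≤ 6. Evaluating the double integral:

    ∬_D (20) dA = ∫_0^{1} ∫_0^{6} (20) dy dx.

Inner (y from 0 to 6): 120.
Outer (x from 0 to 1): 120.

Therefore ∮_C P dx + Q dy = 120.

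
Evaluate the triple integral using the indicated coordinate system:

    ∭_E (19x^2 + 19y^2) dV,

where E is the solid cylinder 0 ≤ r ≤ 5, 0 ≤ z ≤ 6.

In cylindrical coordinates, x = r cos(θ), y = r sin(θ), z = z, and dV = r dr dθ dz.

The integrand becomes 19r^2, so

    ∭_E (19x^2 + 19y^2) dV = ∫_{0}^{2π} ∫_{0}^{5} ∫_{0}^{6} (19r^2) · r dz dr dθ.

Inner (z): 114r^3.
Middle (r from 0 to 5): 35625/2.
Outer (θ): 35625π.

Therefore the triple integral equals 35625π.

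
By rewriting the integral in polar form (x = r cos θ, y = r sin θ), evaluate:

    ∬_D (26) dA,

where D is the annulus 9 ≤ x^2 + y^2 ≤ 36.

The region D is 3 ≤ r ≤ 6, 0 ≤ θ ≤ 2π in polar coordinates, where x = r cos(θ), y = r sin(θ), and dA = r dr dθ.

Under the substitution, the integrand becomes 26, so

    ∬_D (26) dA = ∫_{0}^{2π} ∫_{3}^{6} (26) · r dr dθ.

Inner integral (in r): ∫_{3}^{6} (26) · r dr = 351.

Outer integral (in θ): ∫_{0}^{2π} (351) dθ = 702π.

Therefore ∬_D (26) dA = 702π.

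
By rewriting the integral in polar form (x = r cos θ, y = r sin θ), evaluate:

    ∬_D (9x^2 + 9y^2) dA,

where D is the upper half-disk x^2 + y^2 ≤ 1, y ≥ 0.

The region D is 0 ≤ r ≤ 1, 0 ≤ θ ≤ π in polar coordinates, where x = r cos(θ), y = r sin(θ), and dA = r dr dθ.

Under the substitution, the integrand becomes 9r^2, so

    ∬_D (9x^2 + 9y^2) dA = ∫_{0}^{π} ∫_{0}^{1} (9r^2) · r dr dθ.

Inner integral (in r): ∫_{0}^{1} (9r^2) · r dr = 9/4.

Outer integral (in θ): ∫_{0}^{π} (9/4) dθ = 9π/4.

Therefore ∬_D (9x^2 + 9y^2) dA = 9π/4.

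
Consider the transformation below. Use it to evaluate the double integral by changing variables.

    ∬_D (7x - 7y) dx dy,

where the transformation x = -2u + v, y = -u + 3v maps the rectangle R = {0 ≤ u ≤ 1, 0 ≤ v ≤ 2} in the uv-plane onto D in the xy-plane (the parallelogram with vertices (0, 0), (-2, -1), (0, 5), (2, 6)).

Compute the Jacobian determinant of (x, y) with respect to (u, v):

    ∂(x,y)/∂(u,v) = | -2  1 | = (-2)(3) - (1)(-1) = -5.
                   | -1  3 |

Its absolute value is |J| = 5 (the area scaling factor).

Substituting x = -2u + v, y = -u + 3v into the integrand,

    7x - 7y → -7u - 14v,

so the integral becomes

    ∬_R (-7u - 14v) · |J| du dv = ∫_0^1 ∫_0^2 (-35u - 70v) dv du.

Inner (v): -70u - 140.
Outer (u): -175.

Therefore ∬_D (7x - 7y) dx dy = -175.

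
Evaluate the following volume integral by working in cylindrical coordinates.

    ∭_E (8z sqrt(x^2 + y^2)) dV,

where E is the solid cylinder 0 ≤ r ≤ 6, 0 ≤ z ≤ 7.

In cylindrical coordinates, x = r cos(θ), y = r sin(θ), z = z, and dV = r dr dθ dz.

The integrand becomes 8r z, so

    ∭_E (8z sqrt(x^2 + y^2)) dV = ∫_{0}^{2π} ∫_{0}^{6} ∫_{0}^{7} (8r z) · r dz dr dθ.

Inner (z): 196r^2.
Middle (r from 0 to 6): 14112.
Outer (θ): 28224π.

Therefore the triple integral equals 28224π.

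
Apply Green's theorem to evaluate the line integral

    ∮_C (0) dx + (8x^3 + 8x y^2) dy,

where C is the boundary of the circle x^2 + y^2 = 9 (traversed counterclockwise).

Green's theorem converts the closed line integral into a double integral over the enclosed region D:

    ∮_C P dx + Q dy = ∬_D (∂Q/∂x - ∂P/∂y) dA.

Here P = 0, Q = 8x^3 + 8x y^2, so

    ∂Q/∂x = 24x^2 + 8y^2,    ∂P/∂y = 0,
    ∂Q/∂x - ∂P/∂y = 24x^2 + 8y^2.

D is the region x^2 + y^2 ≤ 9. Evaluating the double integral:

In polar coordinates (x = r cos θ, y = r sin θ, dA = r dr dθ) the integrand becomes 8r^2(cos(2θ) + 2), so

    ∬_D (24x^2 + 8y^2) dA = ∫_0^{2π} ∫_0^{3} (8r^2(cos(2θ) + 2)) · r dr dθ.

Inner (r from 0 to 3): 162cos(2θ) + 324.
Outer (θ from 0 to 2π): 648π.

Therefore ∮_C P dx + Q dy = 648π.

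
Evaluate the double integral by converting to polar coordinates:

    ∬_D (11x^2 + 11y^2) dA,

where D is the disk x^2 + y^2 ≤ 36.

The region D is 0 ≤ r ≤ 6, 0 ≤ θ ≤ 2π in polar coordinates, where x = r cos(θ), y = r sin(θ), and dA = r dr dθ.

Under the substitution, the integrand becomes 11r^2, so

    ∬_D (11x^2 + 11y^2) dA = ∫_{0}^{2π} ∫_{0}^{6} (11r^2) · r dr dθ.

Inner integral (in r): ∫_{0}^{6} (11r^2) · r dr = 3564.

Outer integral (in θ): ∫_{0}^{2π} (3564) dθ = 7128π.

Therefore ∬_D (11x^2 + 11y^2) dA = 7128π.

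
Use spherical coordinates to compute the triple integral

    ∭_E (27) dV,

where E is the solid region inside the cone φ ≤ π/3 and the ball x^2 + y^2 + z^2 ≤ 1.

In spherical coordinates, x = ρ sin(φ) cos(θ), y = ρ sin(φ) sin(θ), z = ρ cos(φ), and dV = ρ^2 sin(φ) dρ dφ dθ.

The integrand becomes 27, so

    ∭_E (27) dV = ∫_{0}^{2π} ∫_{0}^{π/3} ∫_{0}^{1} (27) · ρ^2 sin(φ) dρ dφ dθ.

Inner (ρ): 9sin(φ).
Middle (φ): 9/2.
Outer (θ): 9π.

Therefore the triple integral equals 9π.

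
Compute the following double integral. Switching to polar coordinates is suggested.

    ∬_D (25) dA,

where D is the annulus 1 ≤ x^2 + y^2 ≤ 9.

The region D is 1 ≤ r ≤ 3, 0 ≤ θ ≤ 2π in polar coordinates, where x = r cos(θ), y = r sin(θ), and dA = r dr dθ.

Under the substitution, the integrand becomes 25, so

    ∬_D (25) dA = ∫_{0}^{2π} ∫_{1}^{3} (25) · r dr dθ.

Inner integral (in r): ∫_{1}^{3} (25) · r dr = 100.

Outer integral (in θ): ∫_{0}^{2π} (100) dθ = 200π.

Therefore ∬_D (25) dA = 200π.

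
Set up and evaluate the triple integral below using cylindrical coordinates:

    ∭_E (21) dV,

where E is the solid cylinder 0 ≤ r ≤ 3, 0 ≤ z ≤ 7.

In cylindrical coordinates, x = r cos(θ), y = r sin(θ), z = z, and dV = r dr dθ dz.

The integrand becomes 21, so

    ∭_E (21) dV = ∫_{0}^{2π} ∫_{0}^{3} ∫_{0}^{7} (21) · r dz dr dθ.

Inner (z): 147r.
Middle (r from 0 to 3): 1323/2.
Outer (θ): 1323π.

Therefore the triple integral equals 1323π.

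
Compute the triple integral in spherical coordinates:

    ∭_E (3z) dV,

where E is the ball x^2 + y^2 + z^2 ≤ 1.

In spherical coordinates, x = ρ sin(φ) cos(θ), y = ρ sin(φ) sin(θ), z = ρ cos(φ), and dV = ρ^2 sin(φ) dρ dφ dθ.

The integrand becomes 3ρ cos(φ), so

    ∭_E (3z) dV = ∫_{0}^{2π} ∫_{0}^{π} ∫_{0}^{1} (3ρ cos(φ)) · ρ^2 sin(φ) dρ dφ dθ.

Inner (ρ): 3sin(2φ)/8.
Middle (φ): 0.
Outer (θ): 0.

Therefore the triple integral equals 0.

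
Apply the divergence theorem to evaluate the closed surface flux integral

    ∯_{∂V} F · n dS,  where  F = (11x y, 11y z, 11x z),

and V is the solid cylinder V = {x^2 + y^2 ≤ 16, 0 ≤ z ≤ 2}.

By the divergence theorem,

    ∯_{∂V} F · n dS = ∭_V (∇ · F) dV.

Compute the divergence:
    ∇ · F = ∂F_x/∂x + ∂F_y/∂y + ∂F_z/∂z = 11y + 11z + 11x = 11x + 11y + 11z.

In cylindrical coordinates, x = r cos(θ), y = r sin(θ), z = z, dV = r dr dθ dz, with 0 ≤ r ≤ 4, 0 ≤ θ ≤ 2π, 0 ≤ z ≤ 2.

The integrand, after substitution and multiplying by the volume element, becomes (11sqrt(2)r sin(θ + π/4) + 11z) · r, so

    ∭_V (∇·F) dV = ∫_0^{2π} ∫_0^{4} ∫_0^{2} (11sqrt(2)r sin(θ + π/4) + 11z) · r dz dr dθ.

Inner (z from 0 to 2): 22r (sqrt(2)r sin(θ + π/4) + 1).
Middle (r from 0 to 4): 1408sqrt(2)sin(θ + π/4)/3 + 176.
Outer (θ from 0 to 2π): 352π.

Therefore ∯_{∂V} F · n dS = 352π.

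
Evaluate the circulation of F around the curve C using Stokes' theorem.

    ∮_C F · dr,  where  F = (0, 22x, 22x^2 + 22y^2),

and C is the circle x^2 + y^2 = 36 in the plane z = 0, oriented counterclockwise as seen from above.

Let S be the flat disk x^2 + y^2 ≤ 36 in the plane z = 0, with upward unit normal n̂ = ẑ. By Stokes' theorem,

    ∮_C F · dr = ∬_S (∇ × F) · n̂ dS = ∬_D (curl F)_z dA,

where D is the disk x^2 + y^2 ≤ 36.

Compute the curl of F = (0, 22x, 22x^2 + 22y^2):
    (∇ × F)_x = ∂F_z/∂y - ∂F_y/∂z = 44y,
    (∇ × F)_y = ∂F_x/∂z - ∂F_z/∂x = -44x,
    (∇ × F)_z = ∂F_y/∂x - ∂F_x/∂y = 22.

On z = 0, (curl F)_z = 22.

Convert to polar (x = r cos θ, y = r sin θ, dA = r dr dθ); the integrand becomes 22, so

    ∬_D (curl F)_z dA = ∫_0^{2π} ∫_0^{6} (22) · r dr dθ.

Inner (r from 0 to 6): 396.
Outer (θ from 0 to 2π): 792π.

Therefore ∮_C F · dr = 792π.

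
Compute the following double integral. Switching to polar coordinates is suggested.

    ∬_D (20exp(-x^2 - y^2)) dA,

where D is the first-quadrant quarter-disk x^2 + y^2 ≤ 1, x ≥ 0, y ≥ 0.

The region D is 0 ≤ r ≤ 1, 0 ≤ θ ≤ π/2 in polar coordinates, where x = r cos(θ), y = r sin(θ), and dA = r dr dθ.

Under the substitution, the integrand becomes 20exp(-r^2), so

    ∬_D (20exp(-x^2 - y^2)) dA = ∫_{0}^{π/2} ∫_{0}^{1} (20exp(-r^2)) · r dr dθ.

Inner integral (in r): ∫_{0}^{1} (20exp(-r^2)) · r dr = 10 - 10exp(-1).

Outer integral (in θ): ∫_{0}^{π/2} (10 - 10exp(-1)) dθ = -5π exp(-1) + 5π.

Therefore ∬_D (20exp(-x^2 - y^2)) dA = -5π exp(-1) + 5π.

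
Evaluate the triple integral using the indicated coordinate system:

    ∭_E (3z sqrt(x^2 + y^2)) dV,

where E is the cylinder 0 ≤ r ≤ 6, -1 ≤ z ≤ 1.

In cylindrical coordinates, x = r cos(θ), y = r sin(θ), z = z, and dV = r dr dθ dz.

The integrand becomes 3r z, so

    ∭_E (3z sqrt(x^2 + y^2)) dV = ∫_{0}^{2π} ∫_{0}^{6} ∫_{-1}^{1} (3r z) · r dz dr dθ.

Inner (z): 0.
Middle (r from 0 to 6): 0.
Outer (θ): 0.

Therefore the triple integral equals 0.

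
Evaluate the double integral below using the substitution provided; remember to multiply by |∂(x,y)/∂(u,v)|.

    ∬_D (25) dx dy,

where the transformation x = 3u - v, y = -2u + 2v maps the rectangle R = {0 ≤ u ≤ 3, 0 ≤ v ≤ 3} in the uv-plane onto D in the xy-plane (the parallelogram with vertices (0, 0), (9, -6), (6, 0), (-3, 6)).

Compute the Jacobian determinant of (x, y) with respect to (u, v):

    ∂(x,y)/∂(u,v) = | 3  -1 | = (3)(2) - (-1)(-2) = 4.
                   | -2  2 |

Its absolute value is |J| = 4 (the area scaling factor).

Substituting x = 3u - v, y = -2u + 2v into the integrand,

    25 → 25,

so the integral becomes

    ∬_R (25) · |J| du dv = ∫_0^3 ∫_0^3 (100) dv du.

Inner (v): 300.
Outer (u): 900.

Therefore ∬_D (25) dx dy = 900.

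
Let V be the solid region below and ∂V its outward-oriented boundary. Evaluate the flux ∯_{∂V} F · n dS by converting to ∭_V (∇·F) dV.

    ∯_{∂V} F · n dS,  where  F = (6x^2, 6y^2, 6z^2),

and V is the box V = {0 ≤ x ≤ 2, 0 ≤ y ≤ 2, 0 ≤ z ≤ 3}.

By the divergence theorem,

    ∯_{∂V} F · n dS = ∭_V (∇ · F) dV.

Compute the divergence:
    ∇ · F = ∂F_x/∂x + ∂F_y/∂y + ∂F_z/∂z = 12x + 12y + 12z.

V is a rectangular box, so dV = dx dy dz with 0 ≤ x ≤ 2, 0 ≤ y ≤ 2, 0 ≤ z ≤ 3.

Integrate (12x + 12y + 12z) over V as an iterated integral:

    ∭_V (∇·F) dV = ∫_0^{2} ∫_0^{2} ∫_0^{3} (12x + 12y + 12z) dz dy dx.

Inner (z from 0 to 3): 36x + 36y + 54.
Middle (y from 0 to 2): 72x + 180.
Outer (x from 0 to 2): 504.

Therefore ∯_{∂V} F · n dS = 504.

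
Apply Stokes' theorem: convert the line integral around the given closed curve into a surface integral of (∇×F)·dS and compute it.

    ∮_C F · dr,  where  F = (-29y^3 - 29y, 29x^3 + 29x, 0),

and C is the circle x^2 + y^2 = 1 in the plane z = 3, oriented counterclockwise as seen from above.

Let S be the flat disk x^2 + y^2 ≤ 1 in the plane z = 3, with upward unit normal n̂ = ẑ. By Stokes' theorem,

    ∮_C F · dr = ∬_S (∇ × F) · n̂ dS = ∬_D (curl F)_z dA,

where D is the disk x^2 + y^2 ≤ 1.

Compute the curl of F = (-29y^3 - 29y, 29x^3 + 29x, 0):
    (∇ × F)_x = ∂F_z/∂y - ∂F_y/∂z = 0,
    (∇ × F)_y = ∂F_x/∂z - ∂F_z/∂x = 0,
    (∇ × F)_z = ∂F_y/∂x - ∂F_x/∂y = 87x^2 + 87y^2 + 58.

On z = 3, (curl F)_z = 87x^2 + 87y^2 + 58.

Convert to polar (x = r cos θ, y = r sin θ, dA = r dr dθ); the integrand becomes 87r^2 + 58, so

    ∬_D (curl F)_z dA = ∫_0^{2π} ∫_0^{1} (87r^2 + 58) · r dr dθ.

Inner (r from 0 to 1): 203/4.
Outer (θ from 0 to 2π): 203π/2.

Therefore ∮_C F · dr = 203π/2.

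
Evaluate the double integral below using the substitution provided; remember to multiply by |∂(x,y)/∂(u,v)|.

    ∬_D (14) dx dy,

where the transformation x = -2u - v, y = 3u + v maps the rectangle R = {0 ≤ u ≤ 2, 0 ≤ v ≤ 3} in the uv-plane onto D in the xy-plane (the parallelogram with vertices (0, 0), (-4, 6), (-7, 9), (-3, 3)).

Compute the Jacobian determinant of (x, y) with respect to (u, v):

    ∂(x,y)/∂(u,v) = | -2  -1 | = (-2)(1) - (-1)(3) = 1.
                   | 3  1 |

Its absolute value is |J| = 1 (the area scaling factor).

Substituting x = -2u - v, y = 3u + v into the integrand,

    14 → 14,

so the integral becomes

    ∬_R (14) · |J| du dv = ∫_0^2 ∫_0^3 (14) dv du.

Inner (v): 42.
Outer (u): 84.

Therefore ∬_D (14) dx dy = 84.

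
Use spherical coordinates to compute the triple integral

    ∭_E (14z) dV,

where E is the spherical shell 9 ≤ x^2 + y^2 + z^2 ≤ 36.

In spherical coordinates, x = ρ sin(φ) cos(θ), y = ρ sin(φ) sin(θ), z = ρ cos(φ), and dV = ρ^2 sin(φ) dρ dφ dθ.

The integrand becomes 14ρ cos(φ), so

    ∭_E (14z) dV = ∫_{0}^{2π} ∫_{0}^{π} ∫_{3}^{6} (14ρ cos(φ)) · ρ^2 sin(φ) dρ dφ dθ.

Inner (ρ): 8505sin(2φ)/4.
Middle (φ): 0.
Outer (θ): 0.

Therefore the triple integral equals 0.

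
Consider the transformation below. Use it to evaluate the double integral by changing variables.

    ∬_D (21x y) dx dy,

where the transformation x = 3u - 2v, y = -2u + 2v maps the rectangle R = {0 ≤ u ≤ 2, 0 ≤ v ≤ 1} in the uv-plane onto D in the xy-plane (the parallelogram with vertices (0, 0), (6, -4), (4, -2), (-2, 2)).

Compute the Jacobian determinant of (x, y) with respect to (u, v):

    ∂(x,y)/∂(u,v) = | 3  -2 | = (3)(2) - (-2)(-2) = 2.
                   | -2  2 |

Its absolute value is |J| = 2 (the area scaling factor).

Substituting x = 3u - 2v, y = -2u + 2v into the integrand,

    21x y → -126u^2 + 210u v - 84v^2,

so the integral becomes

    ∬_R (-126u^2 + 210u v - 84v^2) · |J| du dv = ∫_0^2 ∫_0^1 (-252u^2 + 420u v - 168v^2) dv du.

Inner (v): -252u^2 + 210u - 56.
Outer (u): -364.

Therefore ∬_D (21x y) dx dy = -364.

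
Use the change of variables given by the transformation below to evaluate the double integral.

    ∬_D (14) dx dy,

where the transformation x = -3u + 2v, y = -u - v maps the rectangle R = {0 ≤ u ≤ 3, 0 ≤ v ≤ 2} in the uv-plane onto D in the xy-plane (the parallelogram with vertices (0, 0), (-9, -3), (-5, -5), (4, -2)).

Compute the Jacobian determinant of (x, y) with respect to (u, v):

    ∂(x,y)/∂(u,v) = | -3  2 | = (-3)(-1) - (2)(-1) = 5.
                   | -1  -1 |

Its absolute value is |J| = 5 (the area scaling factor).

Substituting x = -3u + 2v, y = -u - v into the integrand,

    14 → 14,

so the integral becomes

    ∬_R (14) · |J| du dv = ∫_0^3 ∫_0^2 (70) dv du.

Inner (v): 140.
Outer (u): 420.

Therefore ∬_D (14) dx dy = 420.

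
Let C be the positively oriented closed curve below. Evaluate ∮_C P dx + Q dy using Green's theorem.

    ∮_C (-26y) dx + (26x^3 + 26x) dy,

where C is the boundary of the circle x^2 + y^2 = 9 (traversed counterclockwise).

Green's theorem converts the closed line integral into a double integral over the enclosed region D:

    ∮_C P dx + Q dy = ∬_D (∂Q/∂x - ∂P/∂y) dA.

Here P = -26y, Q = 26x^3 + 26x, so

    ∂Q/∂x = 78x^2 + 26,    ∂P/∂y = -26,
    ∂Q/∂x - ∂P/∂y = 78x^2 + 52.

D is the region x^2 + y^2 ≤ 9. Evaluating the double integral:

In polar coordinates (x = r cos θ, y = r sin θ, dA = r dr dθ) the integrand becomes 78r^2cos(θ)^2 + 52, so

    ∬_D (78x^2 + 52) dA = ∫_0^{2π} ∫_0^{3} (78r^2cos(θ)^2 + 52) · r dr dθ.

Inner (r from 0 to 3): 3159cos(θ)^2/2 + 234.
Outer (θ from 0 to 2π): 4095π/2.

Therefore ∮_C P dx + Q dy = 4095π/2.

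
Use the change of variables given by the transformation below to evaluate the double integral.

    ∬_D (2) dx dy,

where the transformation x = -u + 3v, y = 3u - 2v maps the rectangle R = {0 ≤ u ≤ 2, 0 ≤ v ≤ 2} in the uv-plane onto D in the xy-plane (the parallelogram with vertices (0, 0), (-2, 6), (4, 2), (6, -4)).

Compute the Jacobian determinant of (x, y) with respect to (u, v):

    ∂(x,y)/∂(u,v) = | -1  3 | = (-1)(-2) - (3)(3) = -7.
                   | 3  -2 |

Its absolute value is |J| = 7 (the area scaling factor).

Substituting x = -u + 3v, y = 3u - 2v into the integrand,

    2 → 2,

so the integral becomes

    ∬_R (2) · |J| du dv = ∫_0^2 ∫_0^2 (14) dv du.

Inner (v): 28.
Outer (u): 56.

Therefore ∬_D (2) dx dy = 56.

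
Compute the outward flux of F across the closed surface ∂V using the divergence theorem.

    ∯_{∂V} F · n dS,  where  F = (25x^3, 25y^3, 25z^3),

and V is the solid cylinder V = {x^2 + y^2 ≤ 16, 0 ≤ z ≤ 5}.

By the divergence theorem,

    ∯_{∂V} F · n dS = ∭_V (∇ · F) dV.

Compute the divergence:
    ∇ · F = ∂F_x/∂x + ∂F_y/∂y + ∂F_z/∂z = 75x^2 + 75y^2 + 75z^2.

In cylindrical coordinates, x = r cos(θ), y = r sin(θ), z = z, dV = r dr dθ dz, with 0 ≤ r ≤ 4, 0 ≤ θ ≤ 2π, 0 ≤ z ≤ 5.

The integrand, after substitution and multiplying by the volume element, becomes (75r^2 + 75z^2) · r, so

    ∭_V (∇·F) dV = ∫_0^{2π} ∫_0^{4} ∫_0^{5} (75r^2 + 75z^2) · r dz dr dθ.

Inner (z from 0 to 5): 375r^3 + 3125r.
Middle (r from 0 to 4): 49000.
Outer (θ from 0 to 2π): 98000π.

Therefore ∯_{∂V} F · n dS = 98000π.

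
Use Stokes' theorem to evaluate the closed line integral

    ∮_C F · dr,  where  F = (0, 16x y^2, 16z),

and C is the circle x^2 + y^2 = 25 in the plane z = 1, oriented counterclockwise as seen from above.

Let S be the flat disk x^2 + y^2 ≤ 25 in the plane z = 1, with upward unit normal n̂ = ẑ. By Stokes' theorem,

    ∮_C F · dr = ∬_S (∇ × F) · n̂ dS = ∬_D (curl F)_z dA,

where D is the disk x^2 + y^2 ≤ 25.

Compute the curl of F = (0, 16x y^2, 16z):
    (∇ × F)_x = ∂F_z/∂y - ∂F_y/∂z = 0,
    (∇ × F)_y = ∂F_x/∂z - ∂F_z/∂x = 0,
    (∇ × F)_z = ∂F_y/∂x - ∂F_x/∂y = 16y^2.

On z = 1, (curl F)_z = 16y^2.

Convert to polar (x = r cos θ, y = r sin θ, dA = r dr dθ); the integrand becomes 16r^2sin(θ)^2, so

    ∬_D (curl F)_z dA = ∫_0^{2π} ∫_0^{5} (16r^2sin(θ)^2) · r dr dθ.

Inner (r from 0 to 5): 2500sin(θ)^2.
Outer (θ from 0 to 2π): 2500π.

Therefore ∮_C F · dr = 2500π.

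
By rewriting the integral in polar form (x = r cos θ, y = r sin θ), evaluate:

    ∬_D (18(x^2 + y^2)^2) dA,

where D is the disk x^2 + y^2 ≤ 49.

The region D is 0 ≤ r ≤ 7, 0 ≤ θ ≤ 2π in polar coordinates, where x = r cos(θ), y = r sin(θ), and dA = r dr dθ.

Under the substitution, the integrand becomes 18r^4, so

    ∬_D (18(x^2 + y^2)^2) dA = ∫_{0}^{2π} ∫_{0}^{7} (18r^4) · r dr dθ.

Inner integral (in r): ∫_{0}^{7} (18r^4) · r dr = 352947.

Outer integral (in θ): ∫_{0}^{2π} (352947) dθ = 705894π.

Therefore ∬_D (18(x^2 + y^2)^2) dA = 705894π.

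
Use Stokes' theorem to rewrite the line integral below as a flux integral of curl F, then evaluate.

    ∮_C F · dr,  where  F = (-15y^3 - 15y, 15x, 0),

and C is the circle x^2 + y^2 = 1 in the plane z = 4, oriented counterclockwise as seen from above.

Let S be the flat disk x^2 + y^2 ≤ 1 in the plane z = 4, with upward unit normal n̂ = ẑ. By Stokes' theorem,

    ∮_C F · dr = ∬_S (∇ × F) · n̂ dS = ∬_D (curl F)_z dA,

where D is the disk x^2 + y^2 ≤ 1.

Compute the curl of F = (-15y^3 - 15y, 15x, 0):
    (∇ × F)_x = ∂F_z/∂y - ∂F_y/∂z = 0,
    (∇ × F)_y = ∂F_x/∂z - ∂F_z/∂x = 0,
    (∇ × F)_z = ∂F_y/∂x - ∂F_x/∂y = 45y^2 + 30.

On z = 4, (curl F)_z = 45y^2 + 30.

Convert to polar (x = r cos θ, y = r sin θ, dA = r dr dθ); the integrand becomes 45r^2sin(θ)^2 + 30, so

    ∬_D (curl F)_z dA = ∫_0^{2π} ∫_0^{1} (45r^2sin(θ)^2 + 30) · r dr dθ.

Inner (r from 0 to 1): 45sin(θ)^2/4 + 15.
Outer (θ from 0 to 2π): 165π/4.

Therefore ∮_C F · dr = 165π/4.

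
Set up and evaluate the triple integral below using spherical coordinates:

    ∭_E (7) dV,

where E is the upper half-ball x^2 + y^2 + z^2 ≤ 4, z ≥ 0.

In spherical coordinates, x = ρ sin(φ) cos(θ), y = ρ sin(φ) sin(θ), z = ρ cos(φ), and dV = ρ^2 sin(φ) dρ dφ dθ.

The integrand becomes 7, so

    ∭_E (7) dV = ∫_{0}^{2π} ∫_{0}^{π/2} ∫_{0}^{2} (7) · ρ^2 sin(φ) dρ dφ dθ.

Inner (ρ): 56sin(φ)/3.
Middle (φ): 56/3.
Outer (θ): 112π/3.

Therefore the triple integral equals 112π/3.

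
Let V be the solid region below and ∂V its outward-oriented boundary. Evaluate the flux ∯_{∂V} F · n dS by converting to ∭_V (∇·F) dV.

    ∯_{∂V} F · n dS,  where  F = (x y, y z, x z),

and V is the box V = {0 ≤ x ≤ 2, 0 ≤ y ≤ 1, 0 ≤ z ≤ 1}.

By the divergence theorem,

    ∯_{∂V} F · n dS = ∭_V (∇ · F) dV.

Compute the divergence:
    ∇ · F = ∂F_x/∂x + ∂F_y/∂y + ∂F_z/∂z = y + z + x = x + y + z.

V is a rectangular box, so dV = dx dy dz with 0 ≤ x ≤ 2, 0 ≤ y ≤ 1, 0 ≤ z ≤ 1.

Integrate (x + y + z) over V as an iterated integral:

    ∭_V (∇·F) dV = ∫_0^{2} ∫_0^{1} ∫_0^{1} (x + y + z) dz dy dx.

Inner (z from 0 to 1): x + y + 1/2.
Middle (y from 0 to 1): x + 1.
Outer (x from 0 to 2): 4.

Therefore ∯_{∂V} F · n dS = 4.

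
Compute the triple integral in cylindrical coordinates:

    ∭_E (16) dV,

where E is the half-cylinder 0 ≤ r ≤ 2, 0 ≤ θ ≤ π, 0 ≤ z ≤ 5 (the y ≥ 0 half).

In cylindrical coordinates, x = r cos(θ), y = r sin(θ), z = z, and dV = r dr dθ dz.

The integrand becomes 16, so

    ∭_E (16) dV = ∫_{0}^{π} ∫_{0}^{2} ∫_{0}^{5} (16) · r dz dr dθ.

Inner (z): 80r.
Middle (r from 0 to 2): 160.
Outer (θ): 160π.

Therefore the triple integral equals 160π.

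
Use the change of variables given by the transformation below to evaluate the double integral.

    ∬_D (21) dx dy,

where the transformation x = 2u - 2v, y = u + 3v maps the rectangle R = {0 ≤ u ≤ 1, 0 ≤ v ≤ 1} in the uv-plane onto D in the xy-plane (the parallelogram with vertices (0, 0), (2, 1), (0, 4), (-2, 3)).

Compute the Jacobian determinant of (x, y) with respect to (u, v):

    ∂(x,y)/∂(u,v) = | 2  -2 | = (2)(3) - (-2)(1) = 8.
                   | 1  3 |

Its absolute value is |J| = 8 (the area scaling factor).

Substituting x = 2u - 2v, y = u + 3v into the integrand,

    21 → 21,

so the integral becomes

    ∬_R (21) · |J| du dv = ∫_0^1 ∫_0^1 (168) dv du.

Inner (v): 168.
Outer (u): 168.

Therefore ∬_D (21) dx dy = 168.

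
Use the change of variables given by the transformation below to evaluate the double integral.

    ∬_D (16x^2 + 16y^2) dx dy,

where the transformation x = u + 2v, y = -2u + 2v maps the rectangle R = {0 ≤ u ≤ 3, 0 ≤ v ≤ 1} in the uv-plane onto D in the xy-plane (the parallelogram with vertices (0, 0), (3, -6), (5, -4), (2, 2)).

Compute the Jacobian determinant of (x, y) with respect to (u, v):

    ∂(x,y)/∂(u,v) = | 1  2 | = (1)(2) - (2)(-2) = 6.
                   | -2  2 |

Its absolute value is |J| = 6 (the area scaling factor).

Substituting x = u + 2v, y = -2u + 2v into the integrand,

    16x^2 + 16y^2 → 80u^2 - 64u v + 128v^2,

so the integral becomes

    ∬_R (80u^2 - 64u v + 128v^2) · |J| du dv = ∫_0^3 ∫_0^1 (480u^2 - 384u v + 768v^2) dv du.

Inner (v): 480u^2 - 192u + 256.
Outer (u): 4224.

Therefore ∬_D (16x^2 + 16y^2) dx dy = 4224.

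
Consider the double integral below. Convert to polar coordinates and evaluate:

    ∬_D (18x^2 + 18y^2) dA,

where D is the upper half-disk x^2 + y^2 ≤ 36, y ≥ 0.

The region D is 0 ≤ r ≤ 6, 0 ≤ θ ≤ π in polar coordinates, where x = r cos(θ), y = r sin(θ), and dA = r dr dθ.

Under the substitution, the integrand becomes 18r^2, so

    ∬_D (18x^2 + 18y^2) dA = ∫_{0}^{π} ∫_{0}^{6} (18r^2) · r dr dθ.

Inner integral (in r): ∫_{0}^{6} (18r^2) · r dr = 5832.

Outer integral (in θ): ∫_{0}^{π} (5832) dθ = 5832π.

Therefore ∬_D (18x^2 + 18y^2) dA = 5832π.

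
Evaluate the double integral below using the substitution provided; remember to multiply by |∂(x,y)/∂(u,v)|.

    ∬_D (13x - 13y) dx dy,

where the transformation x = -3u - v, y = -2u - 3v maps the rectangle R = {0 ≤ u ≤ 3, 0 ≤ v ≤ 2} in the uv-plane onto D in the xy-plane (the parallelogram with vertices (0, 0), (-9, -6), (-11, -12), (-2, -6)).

Compute the Jacobian determinant of (x, y) with respect to (u, v):

    ∂(x,y)/∂(u,v) = | -3  -1 | = (-3)(-3) - (-1)(-2) = 7.
                   | -2  -3 |

Its absolute value is |J| = 7 (the area scaling factor).

Substituting x = -3u - v, y = -2u - 3v into the integrand,

    13x - 13y → -13u + 26v,

so the integral becomes

    ∬_R (-13u + 26v) · |J| du dv = ∫_0^3 ∫_0^2 (-91u + 182v) dv du.

Inner (v): 364 - 182u.
Outer (u): 273.

Therefore ∬_D (13x - 13y) dx dy = 273.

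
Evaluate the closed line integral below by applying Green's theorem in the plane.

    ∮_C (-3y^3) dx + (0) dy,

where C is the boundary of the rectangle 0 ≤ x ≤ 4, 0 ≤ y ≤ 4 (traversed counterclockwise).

Green's theorem converts the closed line integral into a double integral over the enclosed region D:

    ∮_C P dx + Q dy = ∬_D (∂Q/∂x - ∂P/∂y) dA.

Here P = -3y^3, Q = 0, so

    ∂Q/∂x = 0,    ∂P/∂y = -9y^2,
    ∂Q/∂x - ∂P/∂y = 9y^2.

D is the region 0 ≤ x ≤ 4, 0 ≤ y ≤ 4. Evaluating the double integral:

    ∬_D (9y^2) dA = ∫_0^{4} ∫_0^{4} (9y^2) dy dx.

Inner (y from 0 to 4): 192.
Outer (x from 0 to 4): 768.

Therefore ∮_C P dx + Q dy = 768.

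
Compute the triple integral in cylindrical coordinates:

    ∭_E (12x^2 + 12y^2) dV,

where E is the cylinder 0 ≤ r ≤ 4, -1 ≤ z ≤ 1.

In cylindrical coordinates, x = r cos(θ), y = r sin(θ), z = z, and dV = r dr dθ dz.

The integrand becomes 12r^2, so

    ∭_E (12x^2 + 12y^2) dV = ∫_{0}^{2π} ∫_{0}^{4} ∫_{-1}^{1} (12r^2) · r dz dr dθ.

Inner (z): 24r^3.
Middle (r from 0 to 4): 1536.
Outer (θ): 3072π.

Therefore the triple integral equals 3072π.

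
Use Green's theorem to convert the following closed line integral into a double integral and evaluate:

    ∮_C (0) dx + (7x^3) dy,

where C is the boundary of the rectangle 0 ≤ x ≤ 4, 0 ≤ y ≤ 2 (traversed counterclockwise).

Green's theorem converts the closed line integral into a double integral over the enclosed region D:

    ∮_C P dx + Q dy = ∬_D (∂Q/∂x - ∂P/∂y) dA.

Here P = 0, Q = 7x^3, so

    ∂Q/∂x = 21x^2,    ∂P/∂y = 0,
    ∂Q/∂x - ∂P/∂y = 21x^2.

D is the region 0 ≤ x ≤ 4, 0 ≤ y ≤ 2. Evaluating the double integral:

    ∬_D (21x^2) dA = ∫_0^{4} ∫_0^{2} (21x^2) dy dx.

Inner (y from 0 to 2): 42x^2.
Outer (x from 0 to 4): 896.

Therefore ∮_C P dx + Q dy = 896.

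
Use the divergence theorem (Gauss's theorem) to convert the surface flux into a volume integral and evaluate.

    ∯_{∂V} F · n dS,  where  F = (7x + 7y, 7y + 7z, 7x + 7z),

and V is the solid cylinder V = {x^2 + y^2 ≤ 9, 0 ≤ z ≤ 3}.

By the divergence theorem,

    ∯_{∂V} F · n dS = ∭_V (∇ · F) dV.

Compute the divergence:
    ∇ · F = ∂F_x/∂x + ∂F_y/∂y + ∂F_z/∂z = 7 + 7 + 7 = 21.

In cylindrical coordinates, x = r cos(θ), y = r sin(θ), z = z, dV = r dr dθ dz, with 0 ≤ r ≤ 3, 0 ≤ θ ≤ 2π, 0 ≤ z ≤ 3.

The integrand, after substitution and multiplying by the volume element, becomes (21) · r, so

    ∭_V (∇·F) dV = ∫_0^{2π} ∫_0^{3} ∫_0^{3} (21) · r dz dr dθ.

Inner (z from 0 to 3): 63r.
Middle (r from 0 to 3): 567/2.
Outer (θ from 0 to 2π): 567π.

Therefore ∯_{∂V} F · n dS = 567π.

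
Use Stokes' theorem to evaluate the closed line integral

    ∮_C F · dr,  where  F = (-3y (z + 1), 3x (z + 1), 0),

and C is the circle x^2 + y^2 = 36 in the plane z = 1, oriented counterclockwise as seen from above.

Let S be the flat disk x^2 + y^2 ≤ 36 in the plane z = 1, with upward unit normal n̂ = ẑ. By Stokes' theorem,

    ∮_C F · dr = ∬_S (∇ × F) · n̂ dS = ∬_D (curl F)_z dA,

where D is the disk x^2 + y^2 ≤ 36.

Compute the curl of F = (-3y (z + 1), 3x (z + 1), 0):
    (∇ × F)_x = ∂F_z/∂y - ∂F_y/∂z = -3x,
    (∇ × F)_y = ∂F_x/∂z - ∂F_z/∂x = -3y,
    (∇ × F)_z = ∂F_y/∂x - ∂F_x/∂y = 6z + 6.

On z = 1, (curl F)_z = 12.

Convert to polar (x = r cos θ, y = r sin θ, dA = r dr dθ); the integrand becomes 12, so

    ∬_D (curl F)_z dA = ∫_0^{2π} ∫_0^{6} (12) · r dr dθ.

Inner (r from 0 to 6): 216.
Outer (θ from 0 to 2π): 432π.

Therefore ∮_C F · dr = 432π.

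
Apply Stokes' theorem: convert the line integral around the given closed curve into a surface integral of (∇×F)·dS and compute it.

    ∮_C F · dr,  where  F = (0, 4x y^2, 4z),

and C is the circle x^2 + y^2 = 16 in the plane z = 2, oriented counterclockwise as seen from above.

Let S be the flat disk x^2 + y^2 ≤ 16 in the plane z = 2, with upward unit normal n̂ = ẑ. By Stokes' theorem,

    ∮_C F · dr = ∬_S (∇ × F) · n̂ dS = ∬_D (curl F)_z dA,

where D is the disk x^2 + y^2 ≤ 16.

Compute the curl of F = (0, 4x y^2, 4z):
    (∇ × F)_x = ∂F_z/∂y - ∂F_y/∂z = 0,
    (∇ × F)_y = ∂F_x/∂z - ∂F_z/∂x = 0,
    (∇ × F)_z = ∂F_y/∂x - ∂F_x/∂y = 4y^2.

On z = 2, (curl F)_z = 4y^2.

Convert to polar (x = r cos θ, y = r sin θ, dA = r dr dθ); the integrand becomes 4r^2sin(θ)^2, so

    ∬_D (curl F)_z dA = ∫_0^{2π} ∫_0^{4} (4r^2sin(θ)^2) · r dr dθ.

Inner (r from 0 to 4): 256sin(θ)^2.
Outer (θ from 0 to 2π): 256π.

Therefore ∮_C F · dr = 256π.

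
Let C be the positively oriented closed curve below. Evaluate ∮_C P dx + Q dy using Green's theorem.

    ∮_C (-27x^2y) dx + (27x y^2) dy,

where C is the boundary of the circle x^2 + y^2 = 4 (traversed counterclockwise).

Green's theorem converts the closed line integral into a double integral over the enclosed region D:

    ∮_C P dx + Q dy = ∬_D (∂Q/∂x - ∂P/∂y) dA.

Here P = -27x^2y, Q = 27x y^2, so

    ∂Q/∂x = 27y^2,    ∂P/∂y = -27x^2,
    ∂Q/∂x - ∂P/∂y = 27x^2 + 27y^2.

D is the region x^2 + y^2 ≤ 4. Evaluating the double integral:

In polar coordinates (x = r cos θ, y = r sin θ, dA = r dr dθ) the integrand becomes 27r^2, so

    ∬_D (27x^2 + 27y^2) dA = ∫_0^{2π} ∫_0^{2} (27r^2) · r dr dθ.

Inner (r from 0 to 2): 108.
Outer (θ from 0 to 2π): 216π.

Therefore ∮_C P dx + Q dy = 216π.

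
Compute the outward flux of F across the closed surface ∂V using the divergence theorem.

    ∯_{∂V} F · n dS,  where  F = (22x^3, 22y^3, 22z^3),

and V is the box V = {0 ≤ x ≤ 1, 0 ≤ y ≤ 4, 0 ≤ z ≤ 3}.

By the divergence theorem,

    ∯_{∂V} F · n dS = ∭_V (∇ · F) dV.

Compute the divergence:
    ∇ · F = ∂F_x/∂x + ∂F_y/∂y + ∂F_z/∂z = 66x^2 + 66y^2 + 66z^2.

V is a rectangular box, so dV = dx dy dz with 0 ≤ x ≤ 1, 0 ≤ y ≤ 4, 0 ≤ z ≤ 3.

Integrate (66x^2 + 66y^2 + 66z^2) over V as an iterated integral:

    ∭_V (∇·F) dV = ∫_0^{1} ∫_0^{4} ∫_0^{3} (66x^2 + 66y^2 + 66z^2) dz dy dx.

Inner (z from 0 to 3): 198x^2 + 198y^2 + 594.
Middle (y from 0 to 4): 792x^2 + 6600.
Outer (x from 0 to 1): 6864.

Therefore ∯_{∂V} F · n dS = 6864.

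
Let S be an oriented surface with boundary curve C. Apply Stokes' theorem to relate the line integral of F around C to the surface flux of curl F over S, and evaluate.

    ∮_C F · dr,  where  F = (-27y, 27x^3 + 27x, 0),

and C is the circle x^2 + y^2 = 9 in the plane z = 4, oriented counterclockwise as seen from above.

Let S be the flat disk x^2 + y^2 ≤ 9 in the plane z = 4, with upward unit normal n̂ = ẑ. By Stokes' theorem,

    ∮_C F · dr = ∬_S (∇ × F) · n̂ dS = ∬_D (curl F)_z dA,

where D is the disk x^2 + y^2 ≤ 9.

Compute the curl of F = (-27y, 27x^3 + 27x, 0):
    (∇ × F)_x = ∂F_z/∂y - ∂F_y/∂z = 0,
    (∇ × F)_y = ∂F_x/∂z - ∂F_z/∂x = 0,
    (∇ × F)_z = ∂F_y/∂x - ∂F_x/∂y = 81x^2 + 54.

On z = 4, (curl F)_z = 81x^2 + 54.

Convert to polar (x = r cos θ, y = r sin θ, dA = r dr dθ); the integrand becomes 81r^2cos(θ)^2 + 54, so

    ∬_D (curl F)_z dA = ∫_0^{2π} ∫_0^{3} (81r^2cos(θ)^2 + 54) · r dr dθ.

Inner (r from 0 to 3): 6561cos(θ)^2/4 + 243.
Outer (θ from 0 to 2π): 8505π/4.

Therefore ∮_C F · dr = 8505π/4.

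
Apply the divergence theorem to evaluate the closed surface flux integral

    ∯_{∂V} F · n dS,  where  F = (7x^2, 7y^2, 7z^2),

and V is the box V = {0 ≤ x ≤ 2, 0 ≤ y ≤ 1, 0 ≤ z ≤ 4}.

By the divergence theorem,

    ∯_{∂V} F · n dS = ∭_V (∇ · F) dV.

Compute the divergence:
    ∇ · F = ∂F_x/∂x + ∂F_y/∂y + ∂F_z/∂z = 14x + 14y + 14z.

V is a rectangular box, so dV = dx dy dz with 0 ≤ x ≤ 2, 0 ≤ y ≤ 1, 0 ≤ z ≤ 4.

Integrate (14x + 14y + 14z) over V as an iterated integral:

    ∭_V (∇·F) dV = ∫_0^{2} ∫_0^{1} ∫_0^{4} (14x + 14y + 14z) dz dy dx.

Inner (z from 0 to 4): 56x + 56y + 112.
Middle (y from 0 to 1): 56x + 140.
Outer (x from 0 to 2): 392.

Therefore ∯_{∂V} F · n dS = 392.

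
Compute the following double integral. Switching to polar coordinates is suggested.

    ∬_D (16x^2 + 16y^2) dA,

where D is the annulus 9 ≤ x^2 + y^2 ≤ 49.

The region D is 3 ≤ r ≤ 7, 0 ≤ θ ≤ 2π in polar coordinates, where x = r cos(θ), y = r sin(θ), and dA = r dr dθ.

Under the substitution, the integrand becomes 16r^2, so

    ∬_D (16x^2 + 16y^2) dA = ∫_{0}^{2π} ∫_{3}^{7} (16r^2) · r dr dθ.

Inner integral (in r): ∫_{3}^{7} (16r^2) · r dr = 9280.

Outer integral (in θ): ∫_{0}^{2π} (9280) dθ = 18560π.

Therefore ∬_D (16x^2 + 16y^2) dA = 18560π.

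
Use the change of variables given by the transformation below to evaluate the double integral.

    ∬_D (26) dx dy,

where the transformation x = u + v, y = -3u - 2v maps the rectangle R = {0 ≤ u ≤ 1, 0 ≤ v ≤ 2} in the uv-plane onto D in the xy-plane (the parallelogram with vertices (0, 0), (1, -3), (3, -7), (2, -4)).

Compute the Jacobian determinant of (x, y) with respect to (u, v):

    ∂(x,y)/∂(u,v) = | 1  1 | = (1)(-2) - (1)(-3) = 1.
                   | -3  -2 |

Its absolute value is |J| = 1 (the area scaling factor).

Substituting x = u + v, y = -3u - 2v into the integrand,

    26 → 26,

so the integral becomes

    ∬_R (26) · |J| du dv = ∫_0^1 ∫_0^2 (26) dv du.

Inner (v): 52.
Outer (u): 52.

Therefore ∬_D (26) dx dy = 52.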